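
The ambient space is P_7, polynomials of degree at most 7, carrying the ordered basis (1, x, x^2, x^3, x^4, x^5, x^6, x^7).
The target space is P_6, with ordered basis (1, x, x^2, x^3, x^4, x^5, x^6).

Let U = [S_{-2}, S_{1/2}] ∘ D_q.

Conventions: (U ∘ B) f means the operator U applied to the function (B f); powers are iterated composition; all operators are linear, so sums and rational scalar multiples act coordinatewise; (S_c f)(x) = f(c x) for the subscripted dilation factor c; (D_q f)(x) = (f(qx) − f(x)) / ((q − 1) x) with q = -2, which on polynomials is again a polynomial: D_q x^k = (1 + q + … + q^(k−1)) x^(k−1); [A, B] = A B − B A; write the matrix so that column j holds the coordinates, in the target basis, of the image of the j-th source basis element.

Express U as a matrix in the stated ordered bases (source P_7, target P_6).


the matrix is [[0, 0, 0, 0, 0, 0, 0, 0]; [0, 0, 0, 0, 0, 0, 0, 0]; [0, 0, 0, 0, 0, 0, 0, 0]; [0, 0, 0, 0, 0, 0, 0, 0]; [0, 0, 0, 0, 0, 0, 0, 0]; [0, 0, 0, 0, 0, 0, 0, 0]; [0, 0, 0, 0, 0, 0, 0, 0]] (rows listed top to bottom)

image of 1: 0
image of x: 0
image of x^2: 0
image of x^3: 0
image of x^4: 0
image of x^5: 0
image of x^6: 0
image of x^7: 0
each image's coordinates form column j of the matrix


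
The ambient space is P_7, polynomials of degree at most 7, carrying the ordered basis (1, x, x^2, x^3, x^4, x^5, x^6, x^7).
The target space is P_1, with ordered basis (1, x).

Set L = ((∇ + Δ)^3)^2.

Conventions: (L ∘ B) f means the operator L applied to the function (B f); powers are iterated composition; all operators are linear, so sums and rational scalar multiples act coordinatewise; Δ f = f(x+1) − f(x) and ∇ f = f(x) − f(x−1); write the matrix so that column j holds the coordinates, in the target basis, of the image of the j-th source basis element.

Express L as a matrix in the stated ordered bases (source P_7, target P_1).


image of 1: 0
image of x: 0
image of x^2: 0
image of x^3: 0
image of x^4: 0
image of x^5: 0
image of x^6: 46080
image of x^7: 322560x
each image's coordinates form column j of the matrix

the matrix is [[0, 0, 0, 0, 0, 0, 46080, 0]; [0, 0, 0, 0, 0, 0, 0, 322560]] (rows listed top to bottom)


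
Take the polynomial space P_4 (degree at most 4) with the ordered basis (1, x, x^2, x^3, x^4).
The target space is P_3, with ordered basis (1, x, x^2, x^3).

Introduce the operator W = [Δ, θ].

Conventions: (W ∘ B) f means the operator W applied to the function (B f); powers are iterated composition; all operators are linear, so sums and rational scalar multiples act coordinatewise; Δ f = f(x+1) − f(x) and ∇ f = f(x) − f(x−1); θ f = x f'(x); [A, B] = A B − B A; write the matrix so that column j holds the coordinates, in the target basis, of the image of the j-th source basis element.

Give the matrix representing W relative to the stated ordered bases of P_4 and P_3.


the matrix is [[0, 1, 2, 3, 4]; [0, 0, 2, 6, 12]; [0, 0, 0, 3, 12]; [0, 0, 0, 0, 4]] (rows listed top to bottom)

image of 1: 0
image of x: 1
image of x^2: 2x + 2
image of x^3: 3x^2 + 6x + 3
image of x^4: 4x^3 + 12x^2 + 12x + 4
each image's coordinates form column j of the matrix


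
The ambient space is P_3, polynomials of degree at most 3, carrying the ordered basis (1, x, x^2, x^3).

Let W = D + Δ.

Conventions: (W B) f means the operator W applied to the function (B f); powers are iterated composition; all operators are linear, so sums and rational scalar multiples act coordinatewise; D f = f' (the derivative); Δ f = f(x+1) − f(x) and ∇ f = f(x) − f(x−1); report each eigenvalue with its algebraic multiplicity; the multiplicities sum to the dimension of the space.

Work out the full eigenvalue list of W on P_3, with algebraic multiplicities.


λ = 0 (multiplicity 4)

image of 1: 0
image of x: 2
image of x^2: 4x + 1
image of x^3: 6x^2 + 3x + 1
the matrix is upper triangular; its diagonal is (0, 0, 0, 0)
for a triangular matrix the eigenvalues are the diagonal entries, with algebraic multiplicity their repetition count


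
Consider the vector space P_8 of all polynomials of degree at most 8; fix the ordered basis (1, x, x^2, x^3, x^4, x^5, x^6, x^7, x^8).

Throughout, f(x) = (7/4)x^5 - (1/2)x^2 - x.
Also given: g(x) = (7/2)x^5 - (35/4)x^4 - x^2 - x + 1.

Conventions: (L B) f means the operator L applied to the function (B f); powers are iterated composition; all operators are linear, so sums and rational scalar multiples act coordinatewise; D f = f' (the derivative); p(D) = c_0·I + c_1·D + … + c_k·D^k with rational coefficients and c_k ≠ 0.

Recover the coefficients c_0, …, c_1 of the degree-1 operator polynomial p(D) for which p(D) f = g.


c_0 = 2, c_1 = -1

D^0 f = (7/4)x^5 - (1/2)x^2 - x
D^1 f = (35/4)x^4 - x - 1
matching coefficients of g against c_0 f + c_1 Df + … from the top degree down determines the c_i
solution: c_0 = 2, c_1 = -1


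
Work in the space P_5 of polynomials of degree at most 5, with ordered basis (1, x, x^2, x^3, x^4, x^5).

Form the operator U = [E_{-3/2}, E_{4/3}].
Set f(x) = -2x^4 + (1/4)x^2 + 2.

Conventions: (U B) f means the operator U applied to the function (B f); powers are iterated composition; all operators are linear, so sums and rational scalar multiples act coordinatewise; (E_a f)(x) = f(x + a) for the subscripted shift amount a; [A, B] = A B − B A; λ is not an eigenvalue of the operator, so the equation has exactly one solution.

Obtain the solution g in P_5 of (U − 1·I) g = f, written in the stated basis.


write g with unknown coordinates in the stated basis and equate coefficients in (U − 1·I) g = f
solving from the highest basis element down gives g = 2x^4 - (1/4)x^2 - 2
check: U g = 0
so U g − 1·g = -2x^4 + (1/4)x^2 + 2 = f ✓

the result is g(x) = 2x^4 - (1/4)x^2 - 2


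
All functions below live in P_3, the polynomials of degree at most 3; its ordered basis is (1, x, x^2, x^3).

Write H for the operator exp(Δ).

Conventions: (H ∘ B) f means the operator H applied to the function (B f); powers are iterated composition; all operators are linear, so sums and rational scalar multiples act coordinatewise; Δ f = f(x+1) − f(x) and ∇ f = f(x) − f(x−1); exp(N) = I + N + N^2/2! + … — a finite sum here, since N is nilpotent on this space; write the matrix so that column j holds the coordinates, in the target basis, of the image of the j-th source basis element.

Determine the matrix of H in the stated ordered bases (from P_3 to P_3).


the matrix is [[1, 1, 2, 5]; [0, 1, 2, 6]; [0, 0, 1, 3]; [0, 0, 0, 1]] (rows listed top to bottom)

image of 1: 1
image of x: x + 1
image of x^2: x^2 + 2x + 2
image of x^3: x^3 + 3x^2 + 6x + 5
each image's coordinates form column j of the matrix


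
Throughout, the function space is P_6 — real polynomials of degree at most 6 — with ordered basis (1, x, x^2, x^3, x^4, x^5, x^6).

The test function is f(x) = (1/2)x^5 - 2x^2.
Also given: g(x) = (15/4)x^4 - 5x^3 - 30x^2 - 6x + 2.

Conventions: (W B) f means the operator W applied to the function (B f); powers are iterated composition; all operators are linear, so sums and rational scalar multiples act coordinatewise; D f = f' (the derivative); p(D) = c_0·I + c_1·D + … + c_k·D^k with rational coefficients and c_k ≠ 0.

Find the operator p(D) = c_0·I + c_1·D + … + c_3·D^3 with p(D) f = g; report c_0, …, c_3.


c_0 = 0, c_1 = 3/2, c_2 = -1/2, c_3 = -1

D^0 f = (1/2)x^5 - 2x^2
D^1 f = (5/2)x^4 - 4x
D^2 f = 10x^3 - 4
D^3 f = 30x^2
matching coefficients of g against c_0 f + c_1 Df + … from the top degree down determines the c_i
solution: c_0 = 0, c_1 = 3/2, c_2 = -1/2, c_3 = -1


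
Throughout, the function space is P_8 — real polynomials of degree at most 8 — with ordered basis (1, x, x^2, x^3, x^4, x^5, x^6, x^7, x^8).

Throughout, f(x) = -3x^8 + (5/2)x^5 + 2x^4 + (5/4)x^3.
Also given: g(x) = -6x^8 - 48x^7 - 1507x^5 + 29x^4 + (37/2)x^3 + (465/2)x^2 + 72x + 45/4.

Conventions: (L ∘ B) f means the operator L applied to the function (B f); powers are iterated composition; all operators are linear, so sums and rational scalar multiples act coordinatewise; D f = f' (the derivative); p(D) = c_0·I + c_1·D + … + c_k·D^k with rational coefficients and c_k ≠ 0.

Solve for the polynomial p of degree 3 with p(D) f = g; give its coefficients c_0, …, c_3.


c_0 = 2, c_1 = 2, c_2 = 0, c_3 = 3/2

D^0 f = -3x^8 + (5/2)x^5 + 2x^4 + (5/4)x^3
D^1 f = -24x^7 + (25/2)x^4 + 8x^3 + (15/4)x^2
D^2 f = -168x^6 + 50x^3 + 24x^2 + (15/2)x
D^3 f = -1008x^5 + 150x^2 + 48x + 15/2
matching coefficients of g against c_0 f + c_1 Df + … from the top degree down determines the c_i
solution: c_0 = 2, c_1 = 2, c_2 = 0, c_3 = 3/2


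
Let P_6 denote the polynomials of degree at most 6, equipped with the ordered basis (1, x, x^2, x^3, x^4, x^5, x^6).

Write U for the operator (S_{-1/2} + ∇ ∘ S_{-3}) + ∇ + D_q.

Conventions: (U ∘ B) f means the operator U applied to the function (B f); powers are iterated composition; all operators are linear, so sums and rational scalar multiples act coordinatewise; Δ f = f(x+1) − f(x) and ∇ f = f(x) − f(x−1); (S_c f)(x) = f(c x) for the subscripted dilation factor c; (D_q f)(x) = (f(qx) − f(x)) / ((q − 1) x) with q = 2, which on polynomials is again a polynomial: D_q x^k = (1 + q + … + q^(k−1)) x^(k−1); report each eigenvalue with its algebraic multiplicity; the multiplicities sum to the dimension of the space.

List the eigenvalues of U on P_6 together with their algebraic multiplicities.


image of 1: 1
image of x: -(1/2)x - 1
image of x^2: (1/4)x^2 + 23x - 10
image of x^3: -(1/8)x^3 - 71x^2 + 78x - 26
image of x^4: (1/16)x^4 + 343x^3 - 492x^2 + 328x - 82
image of x^5: -(1/32)x^5 - 1179x^4 + 2420x^3 - 2420x^2 + 1210x - 242
image of x^6: (1/64)x^6 + 4443x^5 - 10950x^4 + 14600x^3 - 10950x^2 + 4380x - 730
the matrix is upper triangular; its diagonal is (1, -1/2, 1/4, -1/8, 1/16, -1/32, 1/64)
for a triangular matrix the eigenvalues are the diagonal entries, with algebraic multiplicity their repetition count

λ = -1/2 (multiplicity 1), λ = -1/8 (multiplicity 1), λ = -1/32 (multiplicity 1), λ = 1/64 (multiplicity 1), λ = 1/16 (multiplicity 1), λ = 1/4 (multiplicity 1), λ = 1 (multiplicity 1)


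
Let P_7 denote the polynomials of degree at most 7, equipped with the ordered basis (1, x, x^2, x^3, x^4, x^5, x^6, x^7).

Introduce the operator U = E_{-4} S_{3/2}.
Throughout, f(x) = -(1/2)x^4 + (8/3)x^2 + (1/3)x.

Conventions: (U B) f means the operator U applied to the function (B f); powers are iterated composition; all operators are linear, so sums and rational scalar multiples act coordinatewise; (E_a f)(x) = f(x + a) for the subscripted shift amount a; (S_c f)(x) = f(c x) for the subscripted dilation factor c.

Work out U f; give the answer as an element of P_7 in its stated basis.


the result is g(x) = -(81/32)x^4 + (81/2)x^3 - 237x^2 + (1201/2)x - 554

S_{3/2} f = -(81/32)x^4 + 6x^2 + (1/2)x
E_{-4} S_{3/2} f = -(81/32)x^4 + (81/2)x^3 - 237x^2 + (1201/2)x - 554


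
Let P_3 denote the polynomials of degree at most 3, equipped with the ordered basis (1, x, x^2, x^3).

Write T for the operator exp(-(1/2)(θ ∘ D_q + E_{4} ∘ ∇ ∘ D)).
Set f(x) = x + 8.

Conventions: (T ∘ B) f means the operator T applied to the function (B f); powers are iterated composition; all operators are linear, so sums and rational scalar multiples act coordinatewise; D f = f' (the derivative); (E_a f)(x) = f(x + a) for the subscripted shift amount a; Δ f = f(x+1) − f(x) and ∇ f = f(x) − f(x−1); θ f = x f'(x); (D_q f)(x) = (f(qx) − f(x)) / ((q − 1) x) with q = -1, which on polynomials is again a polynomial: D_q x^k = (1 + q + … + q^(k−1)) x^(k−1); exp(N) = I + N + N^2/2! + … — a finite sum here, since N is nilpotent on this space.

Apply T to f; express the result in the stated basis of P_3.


the result is g(x) = x + 8

the series for exp(-(1/2)(θ ∘ D_q + E_{4} ∘ ∇ ∘ D)) f terminates at order 0
exp(-(1/2)(θ ∘ D_q + E_{4} ∘ ∇ ∘ D)) f = x + 8


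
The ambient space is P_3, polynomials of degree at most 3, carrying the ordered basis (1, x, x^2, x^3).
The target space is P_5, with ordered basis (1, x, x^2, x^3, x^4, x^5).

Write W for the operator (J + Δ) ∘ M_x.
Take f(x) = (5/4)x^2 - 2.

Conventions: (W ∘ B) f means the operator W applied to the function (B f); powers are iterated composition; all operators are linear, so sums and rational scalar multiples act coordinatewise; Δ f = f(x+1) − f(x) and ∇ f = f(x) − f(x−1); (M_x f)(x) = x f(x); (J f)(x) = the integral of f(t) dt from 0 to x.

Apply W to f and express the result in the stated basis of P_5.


M_x f = (5/4)x^3 - 2x
J M_x f = (5/16)x^4 - x^2
Δ M_x f = (15/4)x^2 + (15/4)x - 3/4
(J + Δ) M_x f = (5/16)x^4 + (11/4)x^2 + (15/4)x - 3/4

the result is g(x) = (5/16)x^4 + (11/4)x^2 + (15/4)x - 3/4


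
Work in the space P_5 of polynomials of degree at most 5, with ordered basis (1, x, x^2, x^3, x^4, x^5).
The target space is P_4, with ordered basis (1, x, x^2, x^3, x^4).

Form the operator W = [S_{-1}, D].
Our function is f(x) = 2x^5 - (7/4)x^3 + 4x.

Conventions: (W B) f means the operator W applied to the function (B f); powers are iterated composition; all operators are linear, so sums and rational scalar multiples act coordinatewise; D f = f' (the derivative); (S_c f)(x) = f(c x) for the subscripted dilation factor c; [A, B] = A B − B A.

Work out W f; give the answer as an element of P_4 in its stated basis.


D f = 10x^4 - (21/4)x^2 + 4
S_{-1} D f = 10x^4 - (21/4)x^2 + 4
S_{-1} f = -2x^5 + (7/4)x^3 - 4x
D S_{-1} f = -10x^4 + (21/4)x^2 - 4
[S_{-1}, D] f = 20x^4 - (21/2)x^2 + 8

the result is g(x) = 20x^4 - (21/2)x^2 + 8


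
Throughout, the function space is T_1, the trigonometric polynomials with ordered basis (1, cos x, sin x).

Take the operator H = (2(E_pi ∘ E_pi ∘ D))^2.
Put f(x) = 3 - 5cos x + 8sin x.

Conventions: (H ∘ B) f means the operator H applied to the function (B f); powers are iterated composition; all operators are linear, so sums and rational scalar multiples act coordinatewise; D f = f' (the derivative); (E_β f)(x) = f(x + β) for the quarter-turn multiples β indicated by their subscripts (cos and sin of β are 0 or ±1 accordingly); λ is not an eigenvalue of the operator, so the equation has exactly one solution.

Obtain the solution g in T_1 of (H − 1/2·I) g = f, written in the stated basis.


the result is g(x) = -6 + (10/9)cos x - (16/9)sin x

write g with unknown coordinates in the stated basis and equate coefficients in (H − 1/2·I) g = f
solving from the highest basis element down gives g = -6 + (10/9)cos x - (16/9)sin x
check: H g = -(40/9)cos x + (64/9)sin x
so H g − 1/2·g = 3 - 5cos x + 8sin x = f ✓


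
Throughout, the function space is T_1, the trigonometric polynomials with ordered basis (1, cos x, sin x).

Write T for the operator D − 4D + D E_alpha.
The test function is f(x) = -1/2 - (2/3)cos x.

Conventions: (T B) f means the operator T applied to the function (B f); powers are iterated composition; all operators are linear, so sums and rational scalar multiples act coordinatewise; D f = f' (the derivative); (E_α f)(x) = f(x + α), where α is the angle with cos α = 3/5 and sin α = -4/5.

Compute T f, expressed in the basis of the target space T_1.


D f = (2/3)sin x
D f = (2/3)sin x
(-4D) f = -(8/3)sin x
E_alpha f = -1/2 - (2/5)cos x - (8/15)sin x
D E_alpha f = -(8/15)cos x + (2/5)sin x
(D − 4D + D E_alpha) f = -(8/15)cos x - (8/5)sin x

the image equals g(x) = -(8/15)cos x - (8/5)sin x


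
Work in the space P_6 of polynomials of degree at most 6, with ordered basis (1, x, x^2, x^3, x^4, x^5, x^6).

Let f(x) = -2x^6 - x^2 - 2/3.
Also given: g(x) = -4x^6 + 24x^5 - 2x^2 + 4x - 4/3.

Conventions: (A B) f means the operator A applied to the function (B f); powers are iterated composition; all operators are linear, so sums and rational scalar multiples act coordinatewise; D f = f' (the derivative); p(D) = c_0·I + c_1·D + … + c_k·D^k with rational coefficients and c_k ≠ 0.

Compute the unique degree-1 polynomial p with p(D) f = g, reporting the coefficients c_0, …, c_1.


p(D) = 2·I − 2·D, i.e. c_0 = 2, c_1 = -2

D^0 f = -2x^6 - x^2 - 2/3
D^1 f = -12x^5 - 2x
matching coefficients of g against c_0 f + c_1 Df + … from the top degree down determines the c_i
solution: c_0 = 2, c_1 = -2


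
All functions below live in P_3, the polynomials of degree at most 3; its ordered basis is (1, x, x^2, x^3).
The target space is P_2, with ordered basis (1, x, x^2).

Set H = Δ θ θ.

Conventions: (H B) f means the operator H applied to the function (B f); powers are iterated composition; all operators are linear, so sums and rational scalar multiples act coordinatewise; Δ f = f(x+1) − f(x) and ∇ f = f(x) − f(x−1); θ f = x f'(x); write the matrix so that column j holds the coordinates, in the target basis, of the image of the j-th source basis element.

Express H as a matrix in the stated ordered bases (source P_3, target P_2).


image of 1: 0
image of x: 1
image of x^2: 8x + 4
image of x^3: 27x^2 + 27x + 9
each image's coordinates form column j of the matrix

the matrix is [[0, 1, 4, 9]; [0, 0, 8, 27]; [0, 0, 0, 27]] (rows listed top to bottom)


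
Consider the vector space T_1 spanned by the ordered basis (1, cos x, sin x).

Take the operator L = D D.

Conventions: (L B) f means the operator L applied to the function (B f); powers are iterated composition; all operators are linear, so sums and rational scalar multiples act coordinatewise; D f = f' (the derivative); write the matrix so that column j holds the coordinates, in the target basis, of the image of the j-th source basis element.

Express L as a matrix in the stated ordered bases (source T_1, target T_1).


image of 1: 0
image of cos x: -cos x
image of sin x: -sin x
each image's coordinates form column j of the matrix

the matrix is [[0, 0, 0]; [0, -1, 0]; [0, 0, -1]] (rows listed top to bottom)


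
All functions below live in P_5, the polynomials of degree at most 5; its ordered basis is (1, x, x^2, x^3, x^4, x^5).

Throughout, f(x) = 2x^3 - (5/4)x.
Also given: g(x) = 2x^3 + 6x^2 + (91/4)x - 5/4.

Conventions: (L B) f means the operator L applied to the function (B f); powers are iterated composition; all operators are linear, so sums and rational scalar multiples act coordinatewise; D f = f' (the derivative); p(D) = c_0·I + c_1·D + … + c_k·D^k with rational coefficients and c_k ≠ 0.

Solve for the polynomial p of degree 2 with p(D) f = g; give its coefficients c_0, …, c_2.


D^0 f = 2x^3 - (5/4)x
D^1 f = 6x^2 - 5/4
D^2 f = 12x
matching coefficients of g against c_0 f + c_1 Df + … from the top degree down determines the c_i
solution: c_0 = 1, c_1 = 1, c_2 = 2

c_0 = 1, c_1 = 1, c_2 = 2


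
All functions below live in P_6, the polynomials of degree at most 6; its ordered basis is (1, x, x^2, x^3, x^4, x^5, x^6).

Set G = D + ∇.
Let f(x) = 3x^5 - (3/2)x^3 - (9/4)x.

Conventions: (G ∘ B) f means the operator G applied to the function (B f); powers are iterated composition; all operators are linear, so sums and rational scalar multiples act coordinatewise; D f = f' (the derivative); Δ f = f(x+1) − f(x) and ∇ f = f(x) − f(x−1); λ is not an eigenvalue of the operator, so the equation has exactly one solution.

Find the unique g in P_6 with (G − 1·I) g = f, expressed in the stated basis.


the image equals g(x) = -3x^5 - 30x^4 - (417/2)x^3 - 1101x^2 - (15525/4)x - 6843

write g with unknown coordinates in the stated basis and equate coefficients in (G − 1·I) g = f
solving from the highest basis element down gives g = -3x^5 - 30x^4 - (417/2)x^3 - 1101x^2 - (15525/4)x - 6843
check: G g = -30x^4 - 210x^3 - 1101x^2 - (7767/2)x - 6843
so G g − 1·g = 3x^5 - (3/2)x^3 - (9/4)x = f ✓


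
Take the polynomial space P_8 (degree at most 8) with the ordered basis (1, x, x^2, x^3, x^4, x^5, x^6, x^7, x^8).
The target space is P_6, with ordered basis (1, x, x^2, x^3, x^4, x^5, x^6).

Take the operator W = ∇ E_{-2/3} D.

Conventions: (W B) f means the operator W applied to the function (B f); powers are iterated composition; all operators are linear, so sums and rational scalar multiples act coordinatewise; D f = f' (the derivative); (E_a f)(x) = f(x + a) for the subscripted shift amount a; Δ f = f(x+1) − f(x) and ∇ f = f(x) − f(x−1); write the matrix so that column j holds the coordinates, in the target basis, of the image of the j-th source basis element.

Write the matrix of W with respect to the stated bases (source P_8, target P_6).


the matrix is [[0, 0, 2, -7, 52/3, -1015/27, 2062/27, -12103/81, 207992/729]; [0, 0, 0, 6, -28, 260/3, -2030/9, 14434/27, -96824/81]; [0, 0, 0, 0, 12, -70, 260, -7105/9, 57736/27]; [0, 0, 0, 0, 0, 20, -140, 1820/3, -56840/27]; [0, 0, 0, 0, 0, 0, 30, -245, 3640/3]; [0, 0, 0, 0, 0, 0, 0, 42, -392]; [0, 0, 0, 0, 0, 0, 0, 0, 56]] (rows listed top to bottom)

image of 1: 0
image of x: 0
image of x^2: 2
image of x^3: 6x - 7
image of x^4: 12x^2 - 28x + 52/3
image of x^5: 20x^3 - 70x^2 + (260/3)x - 1015/27
image of x^6: 30x^4 - 140x^3 + 260x^2 - (2030/9)x + 2062/27
image of x^7: 42x^5 - 245x^4 + (1820/3)x^3 - (7105/9)x^2 + (14434/27)x - 12103/81
image of x^8: 56x^6 - 392x^5 + (3640/3)x^4 - (56840/27)x^3 + (57736/27)x^2 - (96824/81)x + 207992/729
each image's coordinates form column j of the matrix


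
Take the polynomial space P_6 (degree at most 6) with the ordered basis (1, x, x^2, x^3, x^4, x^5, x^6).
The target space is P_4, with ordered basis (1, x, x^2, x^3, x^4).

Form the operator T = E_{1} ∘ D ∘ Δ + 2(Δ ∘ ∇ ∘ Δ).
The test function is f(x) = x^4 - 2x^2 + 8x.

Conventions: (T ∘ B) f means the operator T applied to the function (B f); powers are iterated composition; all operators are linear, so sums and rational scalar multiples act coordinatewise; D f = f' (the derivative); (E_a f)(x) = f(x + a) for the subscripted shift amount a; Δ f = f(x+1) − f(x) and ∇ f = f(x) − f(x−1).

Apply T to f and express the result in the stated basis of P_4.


g(x) = 12x^2 + 84x + 48

Δ f = 4x^3 + 6x^2 + 7
D Δ f = 12x^2 + 12x
E_{1} D Δ f = 12x^2 + 36x + 24
Δ f = 4x^3 + 6x^2 + 7
∇ Δ f = 12x^2 - 2
Δ ∇ Δ f = 24x + 12
(2(Δ ∘ ∇ ∘ Δ)) f = 48x + 24
(E_{1} ∘ D ∘ Δ + 2(Δ ∘ ∇ ∘ Δ)) f = 12x^2 + 84x + 48


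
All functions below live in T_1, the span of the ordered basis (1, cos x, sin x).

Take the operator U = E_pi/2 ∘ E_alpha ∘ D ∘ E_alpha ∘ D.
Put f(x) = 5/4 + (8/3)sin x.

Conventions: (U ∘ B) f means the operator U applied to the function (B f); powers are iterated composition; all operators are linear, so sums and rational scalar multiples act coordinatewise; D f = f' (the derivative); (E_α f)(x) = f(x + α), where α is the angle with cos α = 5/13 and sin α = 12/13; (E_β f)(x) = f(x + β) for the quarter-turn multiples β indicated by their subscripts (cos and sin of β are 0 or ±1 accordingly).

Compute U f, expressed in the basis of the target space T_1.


D f = (8/3)cos x
E_alpha D f = (40/39)cos x - (32/13)sin x
D E_alpha D f = -(32/13)cos x - (40/39)sin x
E_alpha D E_alpha D f = -(320/169)cos x + (952/507)sin x
E_pi/2 (E_alpha ∘ D ∘ E_alpha) D f = (952/507)cos x + (320/169)sin x

the result is g(x) = (952/507)cos x + (320/169)sin x


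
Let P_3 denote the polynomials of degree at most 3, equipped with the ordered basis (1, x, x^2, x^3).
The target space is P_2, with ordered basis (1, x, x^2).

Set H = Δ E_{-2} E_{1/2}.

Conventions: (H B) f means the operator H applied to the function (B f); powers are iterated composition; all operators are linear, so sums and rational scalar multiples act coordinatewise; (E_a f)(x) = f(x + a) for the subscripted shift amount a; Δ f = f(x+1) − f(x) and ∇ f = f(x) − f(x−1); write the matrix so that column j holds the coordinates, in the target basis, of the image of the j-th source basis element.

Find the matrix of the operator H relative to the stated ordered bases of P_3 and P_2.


image of 1: 0
image of x: 1
image of x^2: 2x - 2
image of x^3: 3x^2 - 6x + 13/4
each image's coordinates form column j of the matrix

the matrix is [[0, 1, -2, 13/4]; [0, 0, 2, -6]; [0, 0, 0, 3]] (rows listed top to bottom)


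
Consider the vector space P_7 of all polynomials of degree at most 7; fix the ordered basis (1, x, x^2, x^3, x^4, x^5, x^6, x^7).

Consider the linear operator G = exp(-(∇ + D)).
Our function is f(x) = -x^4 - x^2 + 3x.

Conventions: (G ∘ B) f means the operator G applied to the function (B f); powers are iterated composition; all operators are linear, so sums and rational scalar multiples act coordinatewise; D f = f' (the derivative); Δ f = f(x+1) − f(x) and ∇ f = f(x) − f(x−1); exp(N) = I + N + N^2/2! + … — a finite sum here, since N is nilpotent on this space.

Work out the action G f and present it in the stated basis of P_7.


the result is g(x) = -x^4 + 8x^3 - 31x^2 + 67x - 63

order-1 term: 8x^3 - 6x^2 + 8x - 8
order-2 term: -24x^2 + 24x - 15
order-3 term: 32x - 24
order-4 term: -16
the series for exp(-(∇ + D)) f terminates at order 4
exp(-(∇ + D)) f = -x^4 + 8x^3 - 31x^2 + 67x - 63


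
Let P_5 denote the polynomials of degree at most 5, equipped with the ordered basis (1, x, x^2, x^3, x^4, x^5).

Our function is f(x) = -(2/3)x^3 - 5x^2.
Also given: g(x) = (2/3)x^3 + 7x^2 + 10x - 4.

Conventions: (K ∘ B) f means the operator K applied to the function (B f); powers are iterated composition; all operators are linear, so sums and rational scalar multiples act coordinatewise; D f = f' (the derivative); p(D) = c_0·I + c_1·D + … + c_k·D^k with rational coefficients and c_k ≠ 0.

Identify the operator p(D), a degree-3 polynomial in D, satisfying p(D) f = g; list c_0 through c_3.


p(D) = -I − D + D^3, i.e. c_0 = -1, c_1 = -1, c_2 = 0, c_3 = 1

D^0 f = -(2/3)x^3 - 5x^2
D^1 f = -2x^2 - 10x
D^2 f = -4x - 10
D^3 f = -4
matching coefficients of g against c_0 f + c_1 Df + … from the top degree down determines the c_i
solution: c_0 = -1, c_1 = -1, c_2 = 0, c_3 = 1


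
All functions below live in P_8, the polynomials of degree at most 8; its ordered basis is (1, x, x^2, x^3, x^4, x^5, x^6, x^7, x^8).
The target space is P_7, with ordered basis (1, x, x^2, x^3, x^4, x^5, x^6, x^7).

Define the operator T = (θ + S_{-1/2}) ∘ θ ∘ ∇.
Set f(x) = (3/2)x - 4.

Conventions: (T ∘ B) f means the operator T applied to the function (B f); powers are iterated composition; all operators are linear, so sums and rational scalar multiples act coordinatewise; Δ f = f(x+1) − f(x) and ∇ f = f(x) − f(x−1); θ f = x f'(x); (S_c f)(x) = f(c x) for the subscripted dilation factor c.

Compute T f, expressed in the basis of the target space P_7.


the image equals g(x) = 0

∇ f = 3/2
θ ∇ f = 0
θ θ ∇ f = 0
S_{-1/2} θ ∇ f = 0
(θ + S_{-1/2}) θ ∇ f = 0


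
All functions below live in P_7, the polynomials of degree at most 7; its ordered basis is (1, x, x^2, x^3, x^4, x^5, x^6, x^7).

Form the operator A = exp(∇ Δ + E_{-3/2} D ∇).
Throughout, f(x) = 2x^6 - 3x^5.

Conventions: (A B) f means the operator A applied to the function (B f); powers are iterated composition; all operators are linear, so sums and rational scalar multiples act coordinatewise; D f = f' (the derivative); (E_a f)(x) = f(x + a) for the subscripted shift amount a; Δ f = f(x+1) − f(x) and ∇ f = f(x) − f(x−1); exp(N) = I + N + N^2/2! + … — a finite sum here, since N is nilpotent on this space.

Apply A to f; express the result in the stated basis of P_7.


the image equals g(x) = 2x^6 - 3x^5 + 120x^4 - 600x^3 + 3330x^2 - 9285x + 55819/4

order-1 term: 120x^4 - 600x^3 + 1890x^2 - 2805x + 6379/4
order-2 term: 1440x^2 - 6480x + 10440
order-3 term: 1920
the series for exp(∇ Δ + E_{-3/2} D ∇) f terminates at order 3
exp(∇ Δ + E_{-3/2} D ∇) f = 2x^6 - 3x^5 + 120x^4 - 600x^3 + 3330x^2 - 9285x + 55819/4


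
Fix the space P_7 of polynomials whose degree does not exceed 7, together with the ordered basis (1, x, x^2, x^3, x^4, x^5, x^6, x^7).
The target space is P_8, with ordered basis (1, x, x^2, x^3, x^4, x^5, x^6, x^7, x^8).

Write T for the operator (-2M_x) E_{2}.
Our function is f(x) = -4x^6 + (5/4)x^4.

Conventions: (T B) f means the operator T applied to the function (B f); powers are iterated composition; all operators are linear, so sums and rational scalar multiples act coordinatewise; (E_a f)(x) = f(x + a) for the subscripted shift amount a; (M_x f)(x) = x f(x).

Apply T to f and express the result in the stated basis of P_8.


the result is g(x) = 8x^7 + 96x^6 + (955/2)x^5 + 1260x^4 + 1860x^3 + 1456x^2 + 472x

E_{2} f = -4x^6 - 48x^5 - (955/4)x^4 - 630x^3 - 930x^2 - 728x - 236
M_x E_{2} f = -4x^7 - 48x^6 - (955/4)x^5 - 630x^4 - 930x^3 - 728x^2 - 236x
(-2M_x) E_{2} f = 8x^7 + 96x^6 + (955/2)x^5 + 1260x^4 + 1860x^3 + 1456x^2 + 472x


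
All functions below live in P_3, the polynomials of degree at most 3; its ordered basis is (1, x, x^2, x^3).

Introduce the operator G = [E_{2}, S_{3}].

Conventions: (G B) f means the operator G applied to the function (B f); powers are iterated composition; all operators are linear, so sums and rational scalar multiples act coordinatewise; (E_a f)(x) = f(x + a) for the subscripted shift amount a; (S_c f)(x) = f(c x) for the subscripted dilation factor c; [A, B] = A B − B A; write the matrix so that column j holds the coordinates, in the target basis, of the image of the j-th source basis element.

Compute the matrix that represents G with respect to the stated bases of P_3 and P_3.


image of 1: 0
image of x: 4
image of x^2: 24x + 32
image of x^3: 108x^2 + 288x + 208
each image's coordinates form column j of the matrix

the matrix is [[0, 4, 32, 208]; [0, 0, 24, 288]; [0, 0, 0, 108]; [0, 0, 0, 0]] (rows listed top to bottom)


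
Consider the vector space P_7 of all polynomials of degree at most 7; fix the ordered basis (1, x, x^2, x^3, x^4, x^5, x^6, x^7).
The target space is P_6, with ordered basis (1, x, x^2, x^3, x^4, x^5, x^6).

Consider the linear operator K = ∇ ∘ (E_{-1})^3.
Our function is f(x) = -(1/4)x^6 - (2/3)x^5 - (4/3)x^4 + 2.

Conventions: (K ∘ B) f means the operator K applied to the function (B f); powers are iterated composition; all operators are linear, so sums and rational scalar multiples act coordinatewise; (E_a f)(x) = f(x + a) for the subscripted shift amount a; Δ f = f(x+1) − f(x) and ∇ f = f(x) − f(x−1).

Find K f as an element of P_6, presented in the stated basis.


g(x) = -(3/2)x^5 + (275/12)x^4 - (431/3)x^3 + (5587/12)x^2 - (1571/2)x + 6653/12

E_{-1} f = -(1/4)x^6 + (5/6)x^5 - (7/4)x^4 + (11/3)x^3 - (61/12)x^2 + (7/2)x + 13/12
E_{-1} E_{-1} f = -(1/4)x^6 + (7/3)x^5 - (29/3)x^4 + 24x^3 - (116/3)x^2 + (112/3)x - 14
E_{-1} E_{-1} E_{-1} f = -(1/4)x^6 + (23/6)x^5 - (301/12)x^4 + 91x^3 - (783/4)x^2 + (477/2)x - 505/4
∇ (E_{-1})^3 f = -(3/2)x^5 + (275/12)x^4 - (431/3)x^3 + (5587/12)x^2 - (1571/2)x + 6653/12


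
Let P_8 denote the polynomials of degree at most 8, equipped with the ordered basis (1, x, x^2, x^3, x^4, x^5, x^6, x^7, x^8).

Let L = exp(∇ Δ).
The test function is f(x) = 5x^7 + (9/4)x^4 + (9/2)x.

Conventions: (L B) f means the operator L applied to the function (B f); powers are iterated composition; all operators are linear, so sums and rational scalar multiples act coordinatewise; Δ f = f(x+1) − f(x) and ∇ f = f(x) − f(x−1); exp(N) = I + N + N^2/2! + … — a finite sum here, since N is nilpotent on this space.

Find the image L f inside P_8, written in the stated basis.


order-1 term: 210x^5 + 350x^3 + 27x^2 + 70x + 9/2
order-2 term: 2100x^3 + 2100x + 27
order-3 term: 4200x
the series for exp(∇ Δ) f terminates at order 3
exp(∇ Δ) f = 5x^7 + 210x^5 + (9/4)x^4 + 2450x^3 + 27x^2 + (12749/2)x + 63/2

the image equals g(x) = 5x^7 + 210x^5 + (9/4)x^4 + 2450x^3 + 27x^2 + (12749/2)x + 63/2


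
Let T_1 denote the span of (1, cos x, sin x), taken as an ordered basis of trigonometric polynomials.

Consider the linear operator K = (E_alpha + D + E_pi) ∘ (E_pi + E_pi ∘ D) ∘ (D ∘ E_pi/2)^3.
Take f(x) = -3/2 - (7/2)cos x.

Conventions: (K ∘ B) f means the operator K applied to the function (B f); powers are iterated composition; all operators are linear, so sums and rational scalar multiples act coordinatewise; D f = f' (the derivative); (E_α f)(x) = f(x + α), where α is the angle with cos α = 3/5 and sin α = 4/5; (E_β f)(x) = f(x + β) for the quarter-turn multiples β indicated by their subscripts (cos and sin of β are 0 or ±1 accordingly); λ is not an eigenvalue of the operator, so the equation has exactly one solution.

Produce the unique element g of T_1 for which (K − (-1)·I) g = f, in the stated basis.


write g with unknown coordinates in the stated basis and equate coefficients in (K − (-1)·I) g = f
solving from the highest basis element down gives g = -3/2 + (21/17)cos x - (49/34)sin x
check: K g = -(161/34)cos x + (49/34)sin x
so K g − (-1)·g = -3/2 - (7/2)cos x = f ✓

g(x) = -3/2 + (21/17)cos x - (49/34)sin x


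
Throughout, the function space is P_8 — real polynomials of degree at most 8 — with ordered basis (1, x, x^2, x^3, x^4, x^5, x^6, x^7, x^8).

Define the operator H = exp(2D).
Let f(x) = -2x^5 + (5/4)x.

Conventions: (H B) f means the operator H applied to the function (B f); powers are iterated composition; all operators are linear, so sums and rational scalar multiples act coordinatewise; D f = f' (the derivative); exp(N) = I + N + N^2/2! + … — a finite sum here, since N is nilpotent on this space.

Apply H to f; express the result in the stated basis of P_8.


the result is g(x) = -2x^5 - 20x^4 - 80x^3 - 160x^2 - (635/4)x - 123/2

order-1 term: -20x^4 + 5/2
order-2 term: -80x^3
order-3 term: -160x^2
order-4 term: -160x
order-5 term: -64
the series for exp(2D) f terminates at order 5
exp(2D) f = -2x^5 - 20x^4 - 80x^3 - 160x^2 - (635/4)x - 123/2


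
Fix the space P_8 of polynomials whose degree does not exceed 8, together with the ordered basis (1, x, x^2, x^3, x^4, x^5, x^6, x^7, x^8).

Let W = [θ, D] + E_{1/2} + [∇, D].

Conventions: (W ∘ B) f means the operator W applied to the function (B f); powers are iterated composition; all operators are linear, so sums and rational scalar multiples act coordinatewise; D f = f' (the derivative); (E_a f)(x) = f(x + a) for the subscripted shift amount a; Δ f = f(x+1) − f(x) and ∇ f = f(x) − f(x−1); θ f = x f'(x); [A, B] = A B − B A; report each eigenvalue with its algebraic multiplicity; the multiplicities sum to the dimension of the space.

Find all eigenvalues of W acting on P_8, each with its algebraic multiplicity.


λ = 1 (multiplicity 9)

image of 1: 1
image of x: x - 1/2
image of x^2: x^2 - x + 1/4
image of x^3: x^3 - (3/2)x^2 + (3/4)x + 1/8
image of x^4: x^4 - 2x^3 + (3/2)x^2 + (1/2)x + 1/16
image of x^5: x^5 - (5/2)x^4 + (5/2)x^3 + (5/4)x^2 + (5/16)x + 1/32
image of x^6: x^6 - 3x^5 + (15/4)x^4 + (5/2)x^3 + (15/16)x^2 + (3/16)x + 1/64
image of x^7: x^7 - (7/2)x^6 + (21/4)x^5 + (35/8)x^4 + (35/16)x^3 + (21/32)x^2 + (7/64)x + 1/128
image of x^8: x^8 - 4x^7 + 7x^6 + 7x^5 + (35/8)x^4 + (7/4)x^3 + (7/16)x^2 + (1/16)x + 1/256
the matrix is upper triangular; its diagonal is (1, 1, 1, 1, 1, 1, 1, 1, 1)
for a triangular matrix the eigenvalues are the diagonal entries, with algebraic multiplicity their repetition count


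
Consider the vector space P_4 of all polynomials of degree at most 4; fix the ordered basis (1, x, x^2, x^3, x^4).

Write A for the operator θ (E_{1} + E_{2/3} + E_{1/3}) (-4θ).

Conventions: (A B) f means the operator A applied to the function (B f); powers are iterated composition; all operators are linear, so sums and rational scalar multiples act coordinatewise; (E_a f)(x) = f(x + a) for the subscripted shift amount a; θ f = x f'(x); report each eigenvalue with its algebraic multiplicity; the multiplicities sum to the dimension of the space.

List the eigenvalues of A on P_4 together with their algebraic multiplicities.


image of 1: 0
image of x: -12x
image of x^2: -48x^2 - 32x
image of x^3: -108x^3 - 144x^2 - 56x
image of x^4: -192x^4 - 384x^3 - (896/3)x^2 - (256/3)x
the matrix is upper triangular; its diagonal is (0, -12, -48, -108, -192)
for a triangular matrix the eigenvalues are the diagonal entries, with algebraic multiplicity their repetition count

λ = -192 (multiplicity 1), λ = -108 (multiplicity 1), λ = -48 (multiplicity 1), λ = -12 (multiplicity 1), λ = 0 (multiplicity 1)


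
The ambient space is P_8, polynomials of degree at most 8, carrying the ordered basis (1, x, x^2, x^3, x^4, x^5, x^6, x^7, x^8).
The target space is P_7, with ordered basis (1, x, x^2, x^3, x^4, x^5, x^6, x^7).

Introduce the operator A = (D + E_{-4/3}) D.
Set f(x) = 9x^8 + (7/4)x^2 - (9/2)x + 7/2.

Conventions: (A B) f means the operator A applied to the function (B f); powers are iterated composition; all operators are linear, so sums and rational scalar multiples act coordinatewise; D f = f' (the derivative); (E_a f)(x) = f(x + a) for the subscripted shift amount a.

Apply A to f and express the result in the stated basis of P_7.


D f = 72x^7 + (7/2)x - 9/2
D D f = 504x^6 + 7/2
E_{-4/3} D f = 72x^7 - 672x^6 + 2688x^5 - (17920/3)x^4 + (71680/9)x^3 - (57344/9)x^2 + (459319/162)x - 266599/486
(D + E_{-4/3}) D f = 72x^7 - 168x^6 + 2688x^5 - (17920/3)x^4 + (71680/9)x^3 - (57344/9)x^2 + (459319/162)x - 132449/243

g(x) = 72x^7 - 168x^6 + 2688x^5 - (17920/3)x^4 + (71680/9)x^3 - (57344/9)x^2 + (459319/162)x - 132449/243


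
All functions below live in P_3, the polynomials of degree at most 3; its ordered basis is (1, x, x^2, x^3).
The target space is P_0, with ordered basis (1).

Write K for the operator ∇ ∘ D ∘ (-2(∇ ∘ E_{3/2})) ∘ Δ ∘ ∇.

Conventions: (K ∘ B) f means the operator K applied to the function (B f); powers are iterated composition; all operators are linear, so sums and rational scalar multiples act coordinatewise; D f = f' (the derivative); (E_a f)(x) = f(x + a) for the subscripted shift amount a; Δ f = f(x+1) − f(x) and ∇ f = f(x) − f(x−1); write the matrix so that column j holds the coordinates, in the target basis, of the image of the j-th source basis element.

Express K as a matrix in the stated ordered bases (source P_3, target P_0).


the matrix is [[0, 0, 0, 0]] (rows listed top to bottom)

image of 1: 0
image of x: 0
image of x^2: 0
image of x^3: 0
each image's coordinates form column j of the matrix


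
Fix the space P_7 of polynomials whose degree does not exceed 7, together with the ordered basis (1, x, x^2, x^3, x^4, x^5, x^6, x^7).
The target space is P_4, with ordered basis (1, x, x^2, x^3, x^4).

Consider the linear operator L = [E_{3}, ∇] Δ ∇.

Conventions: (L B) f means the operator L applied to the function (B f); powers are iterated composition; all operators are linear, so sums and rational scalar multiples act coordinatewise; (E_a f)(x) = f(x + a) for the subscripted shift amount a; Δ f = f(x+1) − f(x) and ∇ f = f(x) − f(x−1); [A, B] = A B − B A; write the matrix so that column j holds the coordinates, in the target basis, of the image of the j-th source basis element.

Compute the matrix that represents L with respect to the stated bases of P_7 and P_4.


the matrix is [[0, 0, 0, 0, 0, 0, 0, 0]; [0, 0, 0, 0, 0, 0, 0, 0]; [0, 0, 0, 0, 0, 0, 0, 0]; [0, 0, 0, 0, 0, 0, 0, 0]; [0, 0, 0, 0, 0, 0, 0, 0]] (rows listed top to bottom)

image of 1: 0
image of x: 0
image of x^2: 0
image of x^3: 0
image of x^4: 0
image of x^5: 0
image of x^6: 0
image of x^7: 0
each image's coordinates form column j of the matrix


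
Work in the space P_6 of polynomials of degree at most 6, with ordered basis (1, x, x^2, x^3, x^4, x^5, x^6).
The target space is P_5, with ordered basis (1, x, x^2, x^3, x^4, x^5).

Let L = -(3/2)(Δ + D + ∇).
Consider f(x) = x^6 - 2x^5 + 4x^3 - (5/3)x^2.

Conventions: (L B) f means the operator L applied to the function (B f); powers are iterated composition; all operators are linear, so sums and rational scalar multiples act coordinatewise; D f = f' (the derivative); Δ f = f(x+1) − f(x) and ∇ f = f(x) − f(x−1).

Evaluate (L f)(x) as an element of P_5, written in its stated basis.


Δ f = 6x^5 + 5x^4 + 7x^2 + (14/3)x + 4/3
D f = 6x^5 - 10x^4 + 12x^2 - (10/3)x
∇ f = 6x^5 - 25x^4 + 40x^3 - 23x^2 + (2/3)x + 8/3
(Δ + D + ∇) f = 18x^5 - 30x^4 + 40x^3 - 4x^2 + 2x + 4
(-(3/2)(Δ + D + ∇)) f = -27x^5 + 45x^4 - 60x^3 + 6x^2 - 3x - 6

the image equals g(x) = -27x^5 + 45x^4 - 60x^3 + 6x^2 - 3x - 6
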